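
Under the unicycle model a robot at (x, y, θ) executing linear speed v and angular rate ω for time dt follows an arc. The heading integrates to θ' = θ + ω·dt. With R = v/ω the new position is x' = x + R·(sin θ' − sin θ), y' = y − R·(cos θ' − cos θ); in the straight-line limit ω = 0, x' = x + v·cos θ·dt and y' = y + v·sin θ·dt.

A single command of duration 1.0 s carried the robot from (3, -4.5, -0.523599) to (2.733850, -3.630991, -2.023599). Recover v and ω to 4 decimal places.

v = -1.0000, ω = -1.5000

Δθ = -2.023599 − -0.523599 = -1.500000
ω = Δθ/dt = -1.500000/1.0 = -1.5000
R = −Δy/(cos θ' − cos θ) = 0.6667
v = R·ω = 0.6667·-1.5000 = -1.0000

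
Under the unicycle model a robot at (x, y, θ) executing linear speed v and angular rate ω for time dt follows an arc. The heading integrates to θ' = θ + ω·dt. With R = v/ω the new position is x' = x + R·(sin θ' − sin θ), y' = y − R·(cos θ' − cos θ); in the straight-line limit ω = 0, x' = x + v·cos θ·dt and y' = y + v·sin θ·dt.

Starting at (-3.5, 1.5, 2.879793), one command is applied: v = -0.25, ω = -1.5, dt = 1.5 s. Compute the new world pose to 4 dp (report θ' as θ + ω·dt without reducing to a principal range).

(-3.4450, 1.2043, 0.6298)

θ' = 2.8798 + -1.5·1.5 = 0.6298
R = v/ω = -0.25/-1.5 = 0.1667
x' = -3.5 + 0.1667·(sin 0.6298 − sin 2.8798) = -3.4450
y' = 1.5 − 0.1667·(cos 0.6298 − cos 2.8798) = 1.2043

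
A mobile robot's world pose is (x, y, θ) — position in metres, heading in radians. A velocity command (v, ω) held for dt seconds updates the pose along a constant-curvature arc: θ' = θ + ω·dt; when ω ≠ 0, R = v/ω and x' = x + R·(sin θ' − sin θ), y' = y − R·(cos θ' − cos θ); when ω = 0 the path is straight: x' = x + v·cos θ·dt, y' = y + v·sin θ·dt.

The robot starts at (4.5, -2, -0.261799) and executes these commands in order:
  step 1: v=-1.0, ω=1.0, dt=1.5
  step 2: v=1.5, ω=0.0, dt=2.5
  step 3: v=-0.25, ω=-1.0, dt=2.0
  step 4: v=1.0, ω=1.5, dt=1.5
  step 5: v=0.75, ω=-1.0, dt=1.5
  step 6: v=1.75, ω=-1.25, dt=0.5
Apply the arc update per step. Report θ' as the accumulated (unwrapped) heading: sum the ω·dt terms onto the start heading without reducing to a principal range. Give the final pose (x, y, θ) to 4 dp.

step 1: θ'=1.2382 (R=-1.0000) → pose (3.2960, -2.6394, 1.2382)
step 2: θ'=1.2382 (straight) → pose (4.5203, 0.9051, 1.2382)
step 3: θ'=-0.7618 (R=0.2500) → pose (4.1115, 0.8058, -0.7618)
step 4: θ'=1.4882 (R=0.6667) → pose (5.2360, 1.2332, 1.4882)
step 5: θ'=-0.0118 (R=-0.7500) → pose (5.9923, 1.9213, -0.0118)
step 6: θ'=-0.6368 (R=-1.4000) → pose (6.8083, 1.6470, -0.6368)

(6.8083, 1.6470, -0.6368)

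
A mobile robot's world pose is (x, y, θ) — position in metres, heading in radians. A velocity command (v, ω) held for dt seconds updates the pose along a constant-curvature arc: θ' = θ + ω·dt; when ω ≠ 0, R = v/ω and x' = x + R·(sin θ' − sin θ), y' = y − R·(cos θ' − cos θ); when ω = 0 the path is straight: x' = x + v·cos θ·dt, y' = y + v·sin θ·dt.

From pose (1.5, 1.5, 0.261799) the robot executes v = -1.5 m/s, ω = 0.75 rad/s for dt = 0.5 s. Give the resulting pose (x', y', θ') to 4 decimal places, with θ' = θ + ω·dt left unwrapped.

(0.8284, 1.1762, 0.6368)

θ' = 0.2618 + 0.75·0.5 = 0.6368
R = v/ω = -1.5/0.75 = -2.0000
x' = 1.5 + -2.0000·(sin 0.6368 − sin 0.2618) = 0.8284
y' = 1.5 − -2.0000·(cos 0.6368 − cos 0.2618) = 1.1762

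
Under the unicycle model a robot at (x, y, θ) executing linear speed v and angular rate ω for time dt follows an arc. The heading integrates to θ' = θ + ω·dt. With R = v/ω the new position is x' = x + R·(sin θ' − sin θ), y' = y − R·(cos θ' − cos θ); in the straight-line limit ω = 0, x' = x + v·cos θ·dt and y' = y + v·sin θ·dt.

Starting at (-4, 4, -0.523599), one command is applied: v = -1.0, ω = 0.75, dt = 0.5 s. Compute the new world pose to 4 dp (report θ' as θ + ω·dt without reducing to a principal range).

θ' = -0.5236 + 0.75·0.5 = -0.1486
R = v/ω = -1.0/0.75 = -1.3333
x' = -4 + -1.3333·(sin -0.1486 − sin -0.5236) = -4.4693
y' = 4 − -1.3333·(cos -0.1486 − cos -0.5236) = 4.1639

(-4.4693, 4.1639, -0.1486)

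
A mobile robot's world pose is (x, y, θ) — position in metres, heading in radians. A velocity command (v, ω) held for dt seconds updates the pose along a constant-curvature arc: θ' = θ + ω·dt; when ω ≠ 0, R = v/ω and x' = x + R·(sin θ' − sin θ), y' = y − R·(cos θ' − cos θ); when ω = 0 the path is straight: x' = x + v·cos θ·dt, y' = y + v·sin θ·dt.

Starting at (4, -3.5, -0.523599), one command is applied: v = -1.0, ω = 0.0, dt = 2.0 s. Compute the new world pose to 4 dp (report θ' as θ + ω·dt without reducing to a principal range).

θ' = -0.5236 + 0.0·2.0 = -0.5236
ω = 0 → straight: x' = 4 + -1.0·cos(-0.5236)·2.0 = 2.2679
y' = -3.5 + -1.0·sin(-0.5236)·2.0 = -2.5000

(2.2679, -2.5000, -0.5236)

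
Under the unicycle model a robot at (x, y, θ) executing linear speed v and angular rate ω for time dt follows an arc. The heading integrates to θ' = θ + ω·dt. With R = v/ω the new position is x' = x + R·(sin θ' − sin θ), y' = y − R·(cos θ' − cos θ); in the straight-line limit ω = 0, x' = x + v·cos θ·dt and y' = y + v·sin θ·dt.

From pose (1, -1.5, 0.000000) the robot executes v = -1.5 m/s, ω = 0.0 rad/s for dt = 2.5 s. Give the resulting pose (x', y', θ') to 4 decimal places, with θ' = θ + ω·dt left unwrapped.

(-2.7500, -1.5000, 0.0000)

θ' = 0.0000 + 0.0·2.5 = 0.0000
ω = 0 → straight: x' = 1 + -1.5·cos(0.0000)·2.5 = -2.7500
y' = -1.5 + -1.5·sin(0.0000)·2.5 = -1.5000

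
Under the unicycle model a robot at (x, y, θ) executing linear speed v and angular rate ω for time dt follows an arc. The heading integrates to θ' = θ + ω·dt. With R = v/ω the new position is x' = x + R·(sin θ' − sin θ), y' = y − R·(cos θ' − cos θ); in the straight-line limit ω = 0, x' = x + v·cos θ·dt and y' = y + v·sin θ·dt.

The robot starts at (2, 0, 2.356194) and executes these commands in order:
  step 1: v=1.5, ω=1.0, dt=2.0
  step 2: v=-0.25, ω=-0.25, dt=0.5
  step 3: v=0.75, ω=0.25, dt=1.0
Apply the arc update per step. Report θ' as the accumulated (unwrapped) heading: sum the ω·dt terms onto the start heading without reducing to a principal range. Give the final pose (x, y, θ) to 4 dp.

step 1: θ'=4.3562 (R=1.5000) → pose (-0.4665, -0.5376, 4.3562)
step 2: θ'=4.2312 (R=1.0000) → pose (-0.4157, -0.4235, 4.2312)
step 3: θ'=4.4812 (R=3.0000) → pose (-0.6766, -1.1246, 4.4812)

(-0.6766, -1.1246, 4.4812)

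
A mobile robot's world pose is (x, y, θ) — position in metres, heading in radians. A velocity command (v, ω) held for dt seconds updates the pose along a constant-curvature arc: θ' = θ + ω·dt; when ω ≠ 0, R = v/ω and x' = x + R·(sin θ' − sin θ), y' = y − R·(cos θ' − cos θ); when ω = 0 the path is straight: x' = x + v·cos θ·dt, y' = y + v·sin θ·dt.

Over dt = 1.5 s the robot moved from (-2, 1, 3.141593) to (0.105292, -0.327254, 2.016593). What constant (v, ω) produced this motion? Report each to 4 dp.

v = -1.7500, ω = -0.7500

Δθ = 2.016593 − 3.141593 = -1.125000
ω = Δθ/dt = -1.125000/1.5 = -0.7500
R = Δx/(sin θ' − sin θ) = 2.3333
v = R·ω = 2.3333·-0.7500 = -1.7500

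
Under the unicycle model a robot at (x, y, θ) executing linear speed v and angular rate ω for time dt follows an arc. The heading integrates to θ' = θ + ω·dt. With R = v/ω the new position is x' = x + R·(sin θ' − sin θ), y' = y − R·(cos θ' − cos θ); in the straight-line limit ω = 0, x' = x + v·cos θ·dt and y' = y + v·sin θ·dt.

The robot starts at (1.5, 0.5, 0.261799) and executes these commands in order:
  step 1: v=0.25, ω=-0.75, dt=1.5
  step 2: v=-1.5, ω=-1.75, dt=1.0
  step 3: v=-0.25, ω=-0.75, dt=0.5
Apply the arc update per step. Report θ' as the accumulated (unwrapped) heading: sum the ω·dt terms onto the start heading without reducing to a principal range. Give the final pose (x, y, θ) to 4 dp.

step 1: θ'=-0.8632 (R=-0.3333) → pose (1.8396, 0.3947, -0.8632)
step 2: θ'=-2.6132 (R=0.8571) → pose (2.0588, 1.6921, -2.6132)
step 3: θ'=-2.9882 (R=0.3333) → pose (2.1759, 1.7336, -2.9882)

(2.1759, 1.7336, -2.9882)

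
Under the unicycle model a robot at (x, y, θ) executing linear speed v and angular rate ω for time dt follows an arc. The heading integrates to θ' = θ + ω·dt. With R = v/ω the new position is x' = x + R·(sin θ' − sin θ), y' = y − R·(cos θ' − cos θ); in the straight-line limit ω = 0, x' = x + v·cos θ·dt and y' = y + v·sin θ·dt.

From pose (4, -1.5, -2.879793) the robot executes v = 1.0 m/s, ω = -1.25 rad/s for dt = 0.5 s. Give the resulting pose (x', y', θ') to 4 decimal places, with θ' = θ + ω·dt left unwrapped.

(3.5087, -1.4751, -3.5048)

θ' = -2.8798 + -1.25·0.5 = -3.5048
R = v/ω = 1.0/-1.25 = -0.8000
x' = 4 + -0.8000·(sin -3.5048 − sin -2.8798) = 3.5087
y' = -1.5 − -0.8000·(cos -3.5048 − cos -2.8798) = -1.4751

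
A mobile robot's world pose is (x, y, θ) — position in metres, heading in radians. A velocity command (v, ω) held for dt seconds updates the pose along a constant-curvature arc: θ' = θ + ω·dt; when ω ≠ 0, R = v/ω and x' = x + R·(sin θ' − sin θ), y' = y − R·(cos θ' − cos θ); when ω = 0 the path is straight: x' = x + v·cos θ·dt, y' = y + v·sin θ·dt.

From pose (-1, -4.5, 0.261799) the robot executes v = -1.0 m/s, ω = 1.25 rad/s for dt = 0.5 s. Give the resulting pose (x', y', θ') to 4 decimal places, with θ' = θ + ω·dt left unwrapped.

(-1.4130, -4.7672, 0.8868)

θ' = 0.2618 + 1.25·0.5 = 0.8868
R = v/ω = -1.0/1.25 = -0.8000
x' = -1 + -0.8000·(sin 0.8868 − sin 0.2618) = -1.4130
y' = -4.5 − -0.8000·(cos 0.8868 − cos 0.2618) = -4.7672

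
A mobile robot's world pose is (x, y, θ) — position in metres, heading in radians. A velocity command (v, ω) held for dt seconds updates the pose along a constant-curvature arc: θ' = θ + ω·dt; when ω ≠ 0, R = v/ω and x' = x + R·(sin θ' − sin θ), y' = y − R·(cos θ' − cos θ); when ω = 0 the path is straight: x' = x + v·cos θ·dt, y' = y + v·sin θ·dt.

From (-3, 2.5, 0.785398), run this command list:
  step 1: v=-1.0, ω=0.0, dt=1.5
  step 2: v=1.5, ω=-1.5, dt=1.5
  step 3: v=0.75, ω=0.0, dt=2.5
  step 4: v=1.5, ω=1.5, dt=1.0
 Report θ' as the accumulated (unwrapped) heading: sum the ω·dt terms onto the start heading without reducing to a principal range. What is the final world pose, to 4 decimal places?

(-1.1307, -1.9196, 0.0354)

step 1: θ'=0.7854 (straight) → pose (-4.0607, 1.4393, 0.7854)
step 2: θ'=-1.4646 (R=-1.0000) → pose (-2.3592, 0.8382, -1.4646)
step 3: θ'=-1.4646 (straight) → pose (-2.1604, -1.0262, -1.4646)
step 4: θ'=0.0354 (R=1.0000) → pose (-1.1307, -1.9196, 0.0354)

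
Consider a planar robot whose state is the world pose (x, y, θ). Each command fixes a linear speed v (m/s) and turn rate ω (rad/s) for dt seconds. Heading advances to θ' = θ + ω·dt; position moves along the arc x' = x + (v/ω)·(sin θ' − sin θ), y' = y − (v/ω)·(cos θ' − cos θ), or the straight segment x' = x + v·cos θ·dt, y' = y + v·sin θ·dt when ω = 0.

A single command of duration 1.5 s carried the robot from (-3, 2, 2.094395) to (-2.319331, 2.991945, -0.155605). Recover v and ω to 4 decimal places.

v = 1.0000, ω = -1.5000

Δθ = -0.155605 − 2.094395 = -2.250000
ω = Δθ/dt = -2.250000/1.5 = -1.5000
R = −Δy/(cos θ' − cos θ) = -0.6667
v = R·ω = -0.6667·-1.5000 = 1.0000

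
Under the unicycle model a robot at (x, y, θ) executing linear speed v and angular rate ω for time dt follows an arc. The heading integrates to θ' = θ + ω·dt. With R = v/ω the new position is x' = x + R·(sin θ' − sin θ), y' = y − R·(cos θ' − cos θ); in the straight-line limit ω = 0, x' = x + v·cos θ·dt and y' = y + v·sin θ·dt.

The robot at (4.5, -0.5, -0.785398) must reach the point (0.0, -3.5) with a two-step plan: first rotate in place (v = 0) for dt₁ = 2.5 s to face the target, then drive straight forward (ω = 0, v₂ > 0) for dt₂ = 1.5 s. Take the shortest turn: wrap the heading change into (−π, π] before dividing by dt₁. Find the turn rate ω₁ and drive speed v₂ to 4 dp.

ω₁ = -0.7073, v₂ = 3.6056

heading to target = atan2(-3.5−-0.5, 0−4.5) = -2.5536
Δθ = wrap(-2.5536 − -0.7854) = -1.7682; ω₁ = Δθ/dt₁ = -0.7073
distance = √((0−4.5)² + (-3.5−-0.5)²) = 5.4083; v₂ = distance/dt₂ = 3.6056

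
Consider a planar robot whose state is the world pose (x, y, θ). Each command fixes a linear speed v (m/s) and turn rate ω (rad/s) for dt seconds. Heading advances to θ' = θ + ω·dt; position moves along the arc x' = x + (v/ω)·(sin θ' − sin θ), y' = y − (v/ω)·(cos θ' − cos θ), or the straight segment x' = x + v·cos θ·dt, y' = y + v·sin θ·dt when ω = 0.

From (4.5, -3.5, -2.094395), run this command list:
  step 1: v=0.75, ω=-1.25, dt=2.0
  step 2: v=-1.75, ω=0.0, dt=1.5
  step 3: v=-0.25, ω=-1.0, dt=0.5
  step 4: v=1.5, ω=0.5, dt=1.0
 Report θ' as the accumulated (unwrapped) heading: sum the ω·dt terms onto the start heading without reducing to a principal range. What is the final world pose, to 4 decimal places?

step 1: θ'=-4.5944 (R=-0.6000) → pose (3.3846, -3.2706, -4.5944)
step 2: θ'=-4.5944 (straight) → pose (3.6936, -5.8774, -4.5944)
step 3: θ'=-5.0944 (R=0.2500) → pose (3.6773, -6.0000, -5.0944)
step 4: θ'=-4.5944 (R=3.0000) → pose (3.8727, -4.5285, -4.5944)

(3.8727, -4.5285, -4.5944)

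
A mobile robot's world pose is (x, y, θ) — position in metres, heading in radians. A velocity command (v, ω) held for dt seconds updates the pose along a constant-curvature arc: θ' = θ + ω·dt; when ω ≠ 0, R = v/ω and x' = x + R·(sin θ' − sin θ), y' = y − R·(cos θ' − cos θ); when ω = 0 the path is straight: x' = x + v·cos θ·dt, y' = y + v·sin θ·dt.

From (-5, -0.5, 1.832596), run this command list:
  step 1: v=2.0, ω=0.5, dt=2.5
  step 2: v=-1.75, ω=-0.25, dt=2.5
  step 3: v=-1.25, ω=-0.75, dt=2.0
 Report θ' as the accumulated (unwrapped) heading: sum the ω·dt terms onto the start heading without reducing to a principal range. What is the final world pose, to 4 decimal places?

step 1: θ'=3.0826 (R=4.0000) → pose (-8.6279, 2.4578, 3.0826)
step 2: θ'=2.4576 (R=7.0000) → pose (-4.6173, 0.8953, 2.4576)
step 3: θ'=0.9576 (R=1.6667) → pose (-4.3075, -1.3556, 0.9576)

(-4.3075, -1.3556, 0.9576)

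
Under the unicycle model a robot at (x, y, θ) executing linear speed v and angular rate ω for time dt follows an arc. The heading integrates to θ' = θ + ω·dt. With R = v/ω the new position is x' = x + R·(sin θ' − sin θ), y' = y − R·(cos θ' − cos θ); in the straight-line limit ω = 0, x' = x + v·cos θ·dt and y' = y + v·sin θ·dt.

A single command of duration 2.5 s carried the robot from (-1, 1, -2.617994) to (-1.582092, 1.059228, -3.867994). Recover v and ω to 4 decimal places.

v = 0.2500, ω = -0.5000

Δθ = -3.867994 − -2.617994 = -1.250000
ω = Δθ/dt = -1.250000/2.5 = -0.5000
R = Δx/(sin θ' − sin θ) = -0.5000
v = R·ω = -0.5000·-0.5000 = 0.2500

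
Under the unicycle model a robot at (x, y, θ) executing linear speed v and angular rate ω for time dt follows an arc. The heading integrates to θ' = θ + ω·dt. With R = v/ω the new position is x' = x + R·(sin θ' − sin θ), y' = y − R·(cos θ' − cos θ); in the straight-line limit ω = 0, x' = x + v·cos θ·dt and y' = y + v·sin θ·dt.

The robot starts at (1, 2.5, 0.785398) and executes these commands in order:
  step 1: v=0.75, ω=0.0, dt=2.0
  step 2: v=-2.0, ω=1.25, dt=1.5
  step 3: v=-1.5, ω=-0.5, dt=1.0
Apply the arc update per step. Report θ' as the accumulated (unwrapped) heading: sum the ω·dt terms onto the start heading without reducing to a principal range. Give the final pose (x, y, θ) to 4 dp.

step 1: θ'=0.7854 (straight) → pose (2.0607, 3.5607, 0.7854)
step 2: θ'=2.6604 (R=-1.6000) → pose (2.4515, 1.0110, 2.6604)
step 3: θ'=2.1604 (R=3.0000) → pose (3.5565, 0.0197, 2.1604)

(3.5565, 0.0197, 2.1604)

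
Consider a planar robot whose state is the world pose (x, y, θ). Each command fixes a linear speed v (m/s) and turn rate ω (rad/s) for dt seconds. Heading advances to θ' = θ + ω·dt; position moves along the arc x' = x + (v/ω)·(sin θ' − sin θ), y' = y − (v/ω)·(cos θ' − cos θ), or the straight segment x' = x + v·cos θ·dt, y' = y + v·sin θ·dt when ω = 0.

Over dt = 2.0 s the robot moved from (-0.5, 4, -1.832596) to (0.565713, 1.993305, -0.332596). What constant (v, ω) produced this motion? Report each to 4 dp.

v = 1.2500, ω = 0.7500

Δθ = -0.332596 − -1.832596 = 1.500000
ω = Δθ/dt = 1.500000/2.0 = 0.7500
R = −Δy/(cos θ' − cos θ) = 1.6667
v = R·ω = 1.6667·0.7500 = 1.2500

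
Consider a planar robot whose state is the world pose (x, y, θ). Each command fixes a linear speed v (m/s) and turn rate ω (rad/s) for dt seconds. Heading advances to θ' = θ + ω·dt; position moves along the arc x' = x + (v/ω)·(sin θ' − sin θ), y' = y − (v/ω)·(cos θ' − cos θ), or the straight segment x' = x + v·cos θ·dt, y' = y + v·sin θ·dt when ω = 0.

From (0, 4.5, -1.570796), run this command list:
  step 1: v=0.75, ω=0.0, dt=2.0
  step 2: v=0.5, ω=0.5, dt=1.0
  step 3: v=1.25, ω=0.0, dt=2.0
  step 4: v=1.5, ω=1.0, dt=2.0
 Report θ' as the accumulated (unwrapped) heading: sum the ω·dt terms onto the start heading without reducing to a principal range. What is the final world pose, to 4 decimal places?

step 1: θ'=-1.5708 (straight) → pose (0.0000, 3.0000, -1.5708)
step 2: θ'=-1.0708 (R=1.0000) → pose (0.1224, 2.5206, -1.0708)
step 3: θ'=-1.0708 (straight) → pose (1.3210, 0.3266, -1.0708)
step 4: θ'=0.9292 (R=1.5000) → pose (3.8391, 0.1480, 0.9292)

(3.8391, 0.1480, 0.9292)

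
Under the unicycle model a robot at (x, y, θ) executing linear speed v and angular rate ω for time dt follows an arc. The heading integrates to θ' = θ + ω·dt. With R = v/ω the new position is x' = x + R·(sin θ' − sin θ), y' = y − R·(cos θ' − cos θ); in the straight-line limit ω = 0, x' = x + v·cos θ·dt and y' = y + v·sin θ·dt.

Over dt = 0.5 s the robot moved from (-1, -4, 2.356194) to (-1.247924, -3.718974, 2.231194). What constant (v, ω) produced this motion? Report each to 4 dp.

v = 0.7500, ω = -0.2500

Δθ = 2.231194 − 2.356194 = -0.125000
ω = Δθ/dt = -0.125000/0.5 = -0.2500
R = −Δy/(cos θ' − cos θ) = -3.0000
v = R·ω = -3.0000·-0.2500 = 0.7500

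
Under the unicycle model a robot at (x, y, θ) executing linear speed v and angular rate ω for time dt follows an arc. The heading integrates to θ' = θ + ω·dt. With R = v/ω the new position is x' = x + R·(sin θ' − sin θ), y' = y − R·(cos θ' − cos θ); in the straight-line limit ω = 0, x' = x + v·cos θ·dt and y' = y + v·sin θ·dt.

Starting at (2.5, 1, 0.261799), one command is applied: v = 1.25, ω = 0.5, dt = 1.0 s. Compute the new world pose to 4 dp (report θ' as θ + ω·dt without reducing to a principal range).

θ' = 0.2618 + 0.5·1.0 = 0.7618
R = v/ω = 1.25/0.5 = 2.5000
x' = 2.5 + 2.5000·(sin 0.7618 − sin 0.2618) = 3.5785
y' = 1 − 2.5000·(cos 0.7618 − cos 0.2618) = 1.6058

(3.5785, 1.6058, 0.7618)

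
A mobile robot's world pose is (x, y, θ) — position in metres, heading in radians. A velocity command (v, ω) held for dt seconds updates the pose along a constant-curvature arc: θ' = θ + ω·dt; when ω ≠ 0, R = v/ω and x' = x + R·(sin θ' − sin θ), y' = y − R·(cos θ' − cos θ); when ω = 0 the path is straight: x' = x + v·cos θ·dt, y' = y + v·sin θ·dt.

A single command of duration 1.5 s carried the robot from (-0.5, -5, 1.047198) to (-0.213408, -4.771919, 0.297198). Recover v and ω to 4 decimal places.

v = 0.2500, ω = -0.5000

Δθ = 0.297198 − 1.047198 = -0.750000
ω = Δθ/dt = -0.750000/1.5 = -0.5000
R = Δx/(sin θ' − sin θ) = -0.5000
v = R·ω = -0.5000·-0.5000 = 0.2500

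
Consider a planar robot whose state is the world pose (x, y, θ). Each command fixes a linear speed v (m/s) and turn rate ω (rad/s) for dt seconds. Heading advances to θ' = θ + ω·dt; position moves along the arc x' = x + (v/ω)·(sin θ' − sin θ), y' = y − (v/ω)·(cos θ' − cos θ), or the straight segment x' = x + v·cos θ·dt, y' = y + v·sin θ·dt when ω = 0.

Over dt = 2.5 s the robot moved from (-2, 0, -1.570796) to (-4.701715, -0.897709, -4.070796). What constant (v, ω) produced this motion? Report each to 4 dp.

Δθ = -4.070796 − -1.570796 = -2.500000
ω = Δθ/dt = -2.500000/2.5 = -1.0000
R = Δx/(sin θ' − sin θ) = -1.5000
v = R·ω = -1.5000·-1.0000 = 1.5000

v = 1.5000, ω = -1.0000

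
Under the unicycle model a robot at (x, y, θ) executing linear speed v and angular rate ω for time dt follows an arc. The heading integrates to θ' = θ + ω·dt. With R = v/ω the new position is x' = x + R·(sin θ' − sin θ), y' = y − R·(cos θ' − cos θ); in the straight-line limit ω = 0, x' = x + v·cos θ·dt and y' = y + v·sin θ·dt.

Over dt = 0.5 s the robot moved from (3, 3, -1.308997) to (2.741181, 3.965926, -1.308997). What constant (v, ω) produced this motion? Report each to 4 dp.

Δθ = -1.308997 − -1.308997 = 0.000000
ω = Δθ/dt = 0.000000/0.5 = 0.0000
ω = 0 → v = (Δx·cos θ + Δy·sin θ)/dt = -2.0000

v = -2.0000, ω = 0.0000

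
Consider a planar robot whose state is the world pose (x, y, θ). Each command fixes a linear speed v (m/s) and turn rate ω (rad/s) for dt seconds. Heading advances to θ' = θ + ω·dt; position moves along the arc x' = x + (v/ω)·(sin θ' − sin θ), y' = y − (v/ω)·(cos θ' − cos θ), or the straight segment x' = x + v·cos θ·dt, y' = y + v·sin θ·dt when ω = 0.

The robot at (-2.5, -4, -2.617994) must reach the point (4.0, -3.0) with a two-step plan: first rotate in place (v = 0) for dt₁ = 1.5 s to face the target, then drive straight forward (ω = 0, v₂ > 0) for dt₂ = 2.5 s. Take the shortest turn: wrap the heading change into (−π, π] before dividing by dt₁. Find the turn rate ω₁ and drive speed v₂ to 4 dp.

ω₁ = 1.8471, v₂ = 2.6306

heading to target = atan2(-3−-4, 4−-2.5) = 0.1526
Δθ = wrap(0.1526 − -2.6180) = 2.7706; ω₁ = Δθ/dt₁ = 1.8471
distance = √((4−-2.5)² + (-3−-4)²) = 6.5765; v₂ = distance/dt₂ = 2.6306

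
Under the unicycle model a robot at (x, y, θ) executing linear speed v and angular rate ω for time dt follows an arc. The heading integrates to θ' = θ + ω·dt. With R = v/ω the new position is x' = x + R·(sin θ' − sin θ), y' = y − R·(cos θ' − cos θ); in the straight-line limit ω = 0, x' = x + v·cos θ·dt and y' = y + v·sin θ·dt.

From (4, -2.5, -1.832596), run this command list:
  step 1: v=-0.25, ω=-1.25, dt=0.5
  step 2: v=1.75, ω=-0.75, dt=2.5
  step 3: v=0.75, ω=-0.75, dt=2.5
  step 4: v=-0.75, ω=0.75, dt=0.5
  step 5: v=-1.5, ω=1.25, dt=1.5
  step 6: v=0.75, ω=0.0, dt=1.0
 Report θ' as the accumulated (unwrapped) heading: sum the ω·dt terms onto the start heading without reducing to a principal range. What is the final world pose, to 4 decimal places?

(0.0532, -1.5385, -3.9576)

step 1: θ'=-2.4576 (R=0.2000) → pose (4.0668, -2.3968, -2.4576)
step 2: θ'=-4.3326 (R=-2.3333) → pose (0.4253, -1.4533, -4.3326)
step 3: θ'=-6.2076 (R=-1.0000) → pose (1.2785, -0.0855, -6.2076)
step 4: θ'=-5.8326 (R=-1.0000) → pose (0.9186, -0.1824, -5.8326)
step 5: θ'=-3.9576 (R=-1.2000) → pose (0.5671, -2.0848, -3.9576)
step 6: θ'=-3.9576 (straight) → pose (0.0532, -1.5385, -3.9576)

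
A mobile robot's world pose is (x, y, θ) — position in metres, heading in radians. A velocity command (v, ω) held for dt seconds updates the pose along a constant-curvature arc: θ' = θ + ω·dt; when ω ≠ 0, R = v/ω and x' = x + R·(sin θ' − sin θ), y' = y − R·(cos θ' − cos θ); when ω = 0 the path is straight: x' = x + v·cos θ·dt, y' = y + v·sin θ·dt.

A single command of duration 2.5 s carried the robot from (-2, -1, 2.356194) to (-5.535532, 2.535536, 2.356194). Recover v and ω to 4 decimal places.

Δθ = 2.356194 − 2.356194 = 0.000000
ω = Δθ/dt = 0.000000/2.5 = 0.0000
ω = 0 → v = (Δx·cos θ + Δy·sin θ)/dt = 2.0000

v = 2.0000, ω = 0.0000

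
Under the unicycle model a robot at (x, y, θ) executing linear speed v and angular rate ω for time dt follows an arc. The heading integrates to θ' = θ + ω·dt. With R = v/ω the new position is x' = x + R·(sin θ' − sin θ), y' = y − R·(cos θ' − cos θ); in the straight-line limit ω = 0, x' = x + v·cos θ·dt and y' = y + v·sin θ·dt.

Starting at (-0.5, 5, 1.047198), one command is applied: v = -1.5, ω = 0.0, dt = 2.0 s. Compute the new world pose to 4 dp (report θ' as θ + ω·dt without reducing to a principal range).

θ' = 1.0472 + 0.0·2.0 = 1.0472
ω = 0 → straight: x' = -0.5 + -1.5·cos(1.0472)·2.0 = -2.0000
y' = 5 + -1.5·sin(1.0472)·2.0 = 2.4019

(-2.0000, 2.4019, 1.0472)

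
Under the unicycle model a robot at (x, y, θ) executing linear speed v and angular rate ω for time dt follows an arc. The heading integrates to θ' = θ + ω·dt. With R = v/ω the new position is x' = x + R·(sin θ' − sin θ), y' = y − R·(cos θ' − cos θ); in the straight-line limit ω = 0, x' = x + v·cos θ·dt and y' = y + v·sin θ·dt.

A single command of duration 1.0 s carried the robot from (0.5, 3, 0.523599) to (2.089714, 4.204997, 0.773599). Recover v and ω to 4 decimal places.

v = 2.0000, ω = 0.2500

Δθ = 0.773599 − 0.523599 = 0.250000
ω = Δθ/dt = 0.250000/1.0 = 0.2500
R = Δx/(sin θ' − sin θ) = 8.0000
v = R·ω = 8.0000·0.2500 = 2.0000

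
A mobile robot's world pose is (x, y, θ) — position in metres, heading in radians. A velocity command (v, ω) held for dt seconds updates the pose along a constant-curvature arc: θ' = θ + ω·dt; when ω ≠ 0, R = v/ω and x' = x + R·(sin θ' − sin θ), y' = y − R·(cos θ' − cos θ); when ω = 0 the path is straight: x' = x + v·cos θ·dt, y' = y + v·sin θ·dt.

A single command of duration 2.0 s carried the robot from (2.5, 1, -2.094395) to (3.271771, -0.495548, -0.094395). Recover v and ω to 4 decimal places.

Δθ = -0.094395 − -2.094395 = 2.000000
ω = Δθ/dt = 2.000000/2.0 = 1.0000
R = −Δy/(cos θ' − cos θ) = 1.0000
v = R·ω = 1.0000·1.0000 = 1.0000

v = 1.0000, ω = 1.0000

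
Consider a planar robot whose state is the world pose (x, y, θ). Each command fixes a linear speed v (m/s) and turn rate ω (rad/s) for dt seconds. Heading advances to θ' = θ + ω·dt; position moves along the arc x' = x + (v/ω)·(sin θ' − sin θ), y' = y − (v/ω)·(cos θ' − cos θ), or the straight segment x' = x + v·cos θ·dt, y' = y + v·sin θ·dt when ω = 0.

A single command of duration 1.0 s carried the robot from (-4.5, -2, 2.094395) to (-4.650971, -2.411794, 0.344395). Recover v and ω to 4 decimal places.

Δθ = 0.344395 − 2.094395 = -1.750000
ω = Δθ/dt = -1.750000/1.0 = -1.7500
R = −Δy/(cos θ' − cos θ) = 0.2857
v = R·ω = 0.2857·-1.7500 = -0.5000

v = -0.5000, ω = -1.7500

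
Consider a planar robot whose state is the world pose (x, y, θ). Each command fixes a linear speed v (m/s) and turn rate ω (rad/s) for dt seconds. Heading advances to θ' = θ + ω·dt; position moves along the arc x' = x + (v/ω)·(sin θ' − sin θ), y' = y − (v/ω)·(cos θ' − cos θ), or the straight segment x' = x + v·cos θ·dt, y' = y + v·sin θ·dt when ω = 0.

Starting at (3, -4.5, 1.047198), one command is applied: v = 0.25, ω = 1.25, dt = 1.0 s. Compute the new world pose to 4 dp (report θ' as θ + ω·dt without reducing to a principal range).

θ' = 1.0472 + 1.25·1.0 = 2.2972
R = v/ω = 0.25/1.25 = 0.2000
x' = 3 + 0.2000·(sin 2.2972 − sin 1.0472) = 2.9763
y' = -4.5 − 0.2000·(cos 2.2972 − cos 1.0472) = -4.2672

(2.9763, -4.2672, 2.2972)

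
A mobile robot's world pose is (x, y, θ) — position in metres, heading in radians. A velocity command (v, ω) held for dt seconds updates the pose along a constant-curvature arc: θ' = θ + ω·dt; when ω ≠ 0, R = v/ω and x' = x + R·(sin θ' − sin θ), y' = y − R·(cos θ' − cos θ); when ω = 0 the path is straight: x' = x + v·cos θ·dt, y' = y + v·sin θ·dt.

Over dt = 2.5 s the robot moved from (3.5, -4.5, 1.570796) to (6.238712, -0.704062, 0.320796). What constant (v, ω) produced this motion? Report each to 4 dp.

v = 2.0000, ω = -0.5000

Δθ = 0.320796 − 1.570796 = -1.250000
ω = Δθ/dt = -1.250000/2.5 = -0.5000
R = −Δy/(cos θ' − cos θ) = -4.0000
v = R·ω = -4.0000·-0.5000 = 2.0000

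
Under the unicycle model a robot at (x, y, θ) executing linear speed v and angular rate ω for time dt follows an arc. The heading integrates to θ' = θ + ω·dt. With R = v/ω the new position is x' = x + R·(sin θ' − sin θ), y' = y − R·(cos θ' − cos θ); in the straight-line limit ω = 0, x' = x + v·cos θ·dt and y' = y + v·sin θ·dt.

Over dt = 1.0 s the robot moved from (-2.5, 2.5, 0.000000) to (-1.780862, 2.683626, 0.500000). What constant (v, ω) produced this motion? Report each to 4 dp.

Δθ = 0.500000 − 0.000000 = 0.500000
ω = Δθ/dt = 0.500000/1.0 = 0.5000
R = Δx/(sin θ' − sin θ) = 1.5000
v = R·ω = 1.5000·0.5000 = 0.7500

v = 0.7500, ω = 0.5000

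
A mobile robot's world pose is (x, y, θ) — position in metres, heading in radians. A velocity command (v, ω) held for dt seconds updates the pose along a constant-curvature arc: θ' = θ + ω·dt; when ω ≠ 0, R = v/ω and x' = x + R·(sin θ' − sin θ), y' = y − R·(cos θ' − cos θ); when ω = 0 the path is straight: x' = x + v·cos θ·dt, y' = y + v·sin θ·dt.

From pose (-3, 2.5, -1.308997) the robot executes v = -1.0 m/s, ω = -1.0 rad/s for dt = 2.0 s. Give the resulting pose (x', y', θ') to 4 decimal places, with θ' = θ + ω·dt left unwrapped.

(-1.8675, 3.7448, -3.3090)

θ' = -1.3090 + -1.0·2.0 = -3.3090
R = v/ω = -1.0/-1.0 = 1.0000
x' = -3 + 1.0000·(sin -3.3090 − sin -1.3090) = -1.8675
y' = 2.5 − 1.0000·(cos -3.3090 − cos -1.3090) = 3.7448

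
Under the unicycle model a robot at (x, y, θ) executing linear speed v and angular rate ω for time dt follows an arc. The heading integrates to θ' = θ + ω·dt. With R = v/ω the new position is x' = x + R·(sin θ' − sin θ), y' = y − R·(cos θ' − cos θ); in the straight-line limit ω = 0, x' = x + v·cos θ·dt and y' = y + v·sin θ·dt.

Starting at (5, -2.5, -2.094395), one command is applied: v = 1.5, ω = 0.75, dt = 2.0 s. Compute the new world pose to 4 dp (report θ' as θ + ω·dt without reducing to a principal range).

θ' = -2.0944 + 0.75·2.0 = -0.5944
R = v/ω = 1.5/0.75 = 2.0000
x' = 5 + 2.0000·(sin -0.5944 − sin -2.0944) = 5.6120
y' = -2.5 − 2.0000·(cos -0.5944 − cos -2.0944) = -5.1570

(5.6120, -5.1570, -0.5944)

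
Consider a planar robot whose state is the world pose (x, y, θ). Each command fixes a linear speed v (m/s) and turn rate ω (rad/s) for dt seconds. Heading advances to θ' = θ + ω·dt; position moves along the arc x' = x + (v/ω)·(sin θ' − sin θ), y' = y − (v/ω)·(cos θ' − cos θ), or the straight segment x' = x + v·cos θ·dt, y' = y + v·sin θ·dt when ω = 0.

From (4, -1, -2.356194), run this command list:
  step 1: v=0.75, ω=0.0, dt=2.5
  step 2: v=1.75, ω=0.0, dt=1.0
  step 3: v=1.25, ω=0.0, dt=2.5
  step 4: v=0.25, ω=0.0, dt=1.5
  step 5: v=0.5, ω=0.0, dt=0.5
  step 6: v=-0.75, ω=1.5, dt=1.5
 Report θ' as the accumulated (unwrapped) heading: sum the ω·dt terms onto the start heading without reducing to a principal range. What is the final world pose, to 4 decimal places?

(-1.5155, -5.3642, -0.1062)

step 1: θ'=-2.3562 (straight) → pose (2.6742, -2.3258, -2.3562)
step 2: θ'=-2.3562 (straight) → pose (1.4367, -3.5633, -2.3562)
step 3: θ'=-2.3562 (straight) → pose (-0.7730, -5.7730, -2.3562)
step 4: θ'=-2.3562 (straight) → pose (-1.0381, -6.0381, -2.3562)
step 5: θ'=-2.3562 (straight) → pose (-1.2149, -6.2149, -2.3562)
step 6: θ'=-0.1062 (R=-0.5000) → pose (-1.5155, -5.3642, -0.1062)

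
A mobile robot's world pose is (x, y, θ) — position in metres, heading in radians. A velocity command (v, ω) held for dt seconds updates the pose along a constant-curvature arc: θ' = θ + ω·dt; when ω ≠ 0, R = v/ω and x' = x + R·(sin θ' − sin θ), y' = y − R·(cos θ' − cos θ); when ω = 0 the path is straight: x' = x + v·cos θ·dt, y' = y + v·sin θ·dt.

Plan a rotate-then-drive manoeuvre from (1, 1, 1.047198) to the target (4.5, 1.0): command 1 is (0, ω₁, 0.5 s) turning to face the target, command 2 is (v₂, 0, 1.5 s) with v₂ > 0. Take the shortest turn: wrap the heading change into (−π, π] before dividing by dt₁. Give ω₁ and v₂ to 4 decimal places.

heading to target = atan2(1−1, 4.5−1) = 0.0000
Δθ = wrap(0.0000 − 1.0472) = -1.0472; ω₁ = Δθ/dt₁ = -2.0944
distance = √((4.5−1)² + (1−1)²) = 3.5000; v₂ = distance/dt₂ = 2.3333

ω₁ = -2.0944, v₂ = 2.3333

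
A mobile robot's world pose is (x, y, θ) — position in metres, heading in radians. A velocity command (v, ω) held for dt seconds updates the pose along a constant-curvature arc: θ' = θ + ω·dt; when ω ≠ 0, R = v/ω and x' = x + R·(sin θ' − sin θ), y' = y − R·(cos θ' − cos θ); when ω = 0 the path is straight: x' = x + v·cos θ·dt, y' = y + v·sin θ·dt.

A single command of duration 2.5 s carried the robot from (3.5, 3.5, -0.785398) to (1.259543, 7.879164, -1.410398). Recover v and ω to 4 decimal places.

Δθ = -1.410398 − -0.785398 = -0.625000
ω = Δθ/dt = -0.625000/2.5 = -0.2500
R = −Δy/(cos θ' − cos θ) = 8.0000
v = R·ω = 8.0000·-0.2500 = -2.0000

v = -2.0000, ω = -0.2500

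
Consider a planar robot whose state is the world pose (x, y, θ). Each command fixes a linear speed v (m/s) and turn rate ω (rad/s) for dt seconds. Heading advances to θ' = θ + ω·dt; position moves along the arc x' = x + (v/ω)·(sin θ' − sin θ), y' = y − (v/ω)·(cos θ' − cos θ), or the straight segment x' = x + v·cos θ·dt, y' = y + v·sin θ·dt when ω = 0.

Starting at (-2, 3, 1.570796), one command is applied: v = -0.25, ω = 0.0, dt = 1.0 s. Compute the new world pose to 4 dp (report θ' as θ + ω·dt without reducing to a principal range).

(-2.0000, 2.7500, 1.5708)

θ' = 1.5708 + 0.0·1.0 = 1.5708
ω = 0 → straight: x' = -2 + -0.25·cos(1.5708)·1.0 = -2.0000
y' = 3 + -0.25·sin(1.5708)·1.0 = 2.7500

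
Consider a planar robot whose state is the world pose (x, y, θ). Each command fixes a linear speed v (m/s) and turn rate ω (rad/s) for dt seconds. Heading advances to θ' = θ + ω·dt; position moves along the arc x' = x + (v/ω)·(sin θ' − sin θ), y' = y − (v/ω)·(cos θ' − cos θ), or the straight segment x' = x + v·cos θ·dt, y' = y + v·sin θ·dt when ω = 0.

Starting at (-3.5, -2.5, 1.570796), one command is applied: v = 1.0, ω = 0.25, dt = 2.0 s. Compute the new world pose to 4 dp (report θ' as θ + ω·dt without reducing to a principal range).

(-3.9897, -0.5823, 2.0708)

θ' = 1.5708 + 0.25·2.0 = 2.0708
R = v/ω = 1.0/0.25 = 4.0000
x' = -3.5 + 4.0000·(sin 2.0708 − sin 1.5708) = -3.9897
y' = -2.5 − 4.0000·(cos 2.0708 − cos 1.5708) = -0.5823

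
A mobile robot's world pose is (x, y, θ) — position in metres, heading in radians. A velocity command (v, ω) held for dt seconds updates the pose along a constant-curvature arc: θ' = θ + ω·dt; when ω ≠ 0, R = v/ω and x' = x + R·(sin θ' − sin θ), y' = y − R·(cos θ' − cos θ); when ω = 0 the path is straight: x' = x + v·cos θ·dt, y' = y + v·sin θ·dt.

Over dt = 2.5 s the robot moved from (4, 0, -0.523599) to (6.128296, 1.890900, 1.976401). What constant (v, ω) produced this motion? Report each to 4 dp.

v = 1.5000, ω = 1.0000

Δθ = 1.976401 − -0.523599 = 2.500000
ω = Δθ/dt = 2.500000/2.5 = 1.0000
R = Δx/(sin θ' − sin θ) = 1.5000
v = R·ω = 1.5000·1.0000 = 1.5000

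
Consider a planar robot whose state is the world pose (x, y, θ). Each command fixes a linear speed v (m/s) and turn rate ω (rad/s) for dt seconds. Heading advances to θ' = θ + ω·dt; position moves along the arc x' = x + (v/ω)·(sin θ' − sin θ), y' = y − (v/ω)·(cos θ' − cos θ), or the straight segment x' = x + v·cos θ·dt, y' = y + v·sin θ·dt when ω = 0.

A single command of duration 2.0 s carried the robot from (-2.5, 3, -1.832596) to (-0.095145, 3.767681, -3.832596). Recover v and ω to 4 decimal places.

v = -1.5000, ω = -1.0000

Δθ = -3.832596 − -1.832596 = -2.000000
ω = Δθ/dt = -2.000000/2.0 = -1.0000
R = Δx/(sin θ' − sin θ) = 1.5000
v = R·ω = 1.5000·-1.0000 = -1.5000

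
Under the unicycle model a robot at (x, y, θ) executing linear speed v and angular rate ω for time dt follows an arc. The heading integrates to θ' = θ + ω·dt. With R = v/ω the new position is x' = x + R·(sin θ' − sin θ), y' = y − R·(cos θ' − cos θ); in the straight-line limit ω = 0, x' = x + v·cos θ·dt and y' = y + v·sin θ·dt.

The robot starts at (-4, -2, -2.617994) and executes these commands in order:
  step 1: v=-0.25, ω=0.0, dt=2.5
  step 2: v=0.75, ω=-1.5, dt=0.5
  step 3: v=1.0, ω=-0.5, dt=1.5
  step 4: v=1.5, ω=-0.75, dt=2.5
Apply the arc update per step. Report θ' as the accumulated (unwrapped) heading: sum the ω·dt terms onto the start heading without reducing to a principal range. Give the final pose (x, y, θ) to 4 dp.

step 1: θ'=-2.6180 (straight) → pose (-3.4587, -1.6875, -2.6180)
step 2: θ'=-3.3680 (R=-0.5000) → pose (-3.8210, -1.7417, -3.3680)
step 3: θ'=-4.1180 (R=-2.0000) → pose (-5.0290, -0.9128, -4.1180)
step 4: θ'=-5.9930 (R=-2.0000) → pose (-3.9443, 2.1236, -5.9930)

(-3.9443, 2.1236, -5.9930)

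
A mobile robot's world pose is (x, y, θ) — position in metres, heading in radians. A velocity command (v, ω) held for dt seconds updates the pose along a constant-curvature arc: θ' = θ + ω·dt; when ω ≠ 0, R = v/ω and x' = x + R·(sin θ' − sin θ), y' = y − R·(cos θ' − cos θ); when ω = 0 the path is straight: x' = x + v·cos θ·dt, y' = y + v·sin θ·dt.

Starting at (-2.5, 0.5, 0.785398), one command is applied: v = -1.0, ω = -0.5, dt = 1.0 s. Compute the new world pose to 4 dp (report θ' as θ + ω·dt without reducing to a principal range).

(-3.3511, -0.0049, 0.2854)

θ' = 0.7854 + -0.5·1.0 = 0.2854
R = v/ω = -1.0/-0.5 = 2.0000
x' = -2.5 + 2.0000·(sin 0.2854 − sin 0.7854) = -3.3511
y' = 0.5 − 2.0000·(cos 0.2854 − cos 0.7854) = -0.0049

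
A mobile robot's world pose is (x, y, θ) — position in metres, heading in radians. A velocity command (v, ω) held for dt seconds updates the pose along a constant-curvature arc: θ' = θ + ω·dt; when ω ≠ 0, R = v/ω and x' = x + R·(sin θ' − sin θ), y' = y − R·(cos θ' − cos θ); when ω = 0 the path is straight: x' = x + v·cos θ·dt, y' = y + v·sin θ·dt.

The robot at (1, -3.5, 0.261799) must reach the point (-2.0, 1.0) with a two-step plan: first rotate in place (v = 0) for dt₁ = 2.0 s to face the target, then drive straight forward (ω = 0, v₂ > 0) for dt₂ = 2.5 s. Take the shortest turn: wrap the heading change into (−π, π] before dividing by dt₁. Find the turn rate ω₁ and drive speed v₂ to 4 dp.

heading to target = atan2(1−-3.5, -2−1) = 2.1588
Δθ = wrap(2.1588 − 0.2618) = 1.8970; ω₁ = Δθ/dt₁ = 0.9485
distance = √((-2−1)² + (1−-3.5)²) = 5.4083; v₂ = distance/dt₂ = 2.1633

ω₁ = 0.9485, v₂ = 2.1633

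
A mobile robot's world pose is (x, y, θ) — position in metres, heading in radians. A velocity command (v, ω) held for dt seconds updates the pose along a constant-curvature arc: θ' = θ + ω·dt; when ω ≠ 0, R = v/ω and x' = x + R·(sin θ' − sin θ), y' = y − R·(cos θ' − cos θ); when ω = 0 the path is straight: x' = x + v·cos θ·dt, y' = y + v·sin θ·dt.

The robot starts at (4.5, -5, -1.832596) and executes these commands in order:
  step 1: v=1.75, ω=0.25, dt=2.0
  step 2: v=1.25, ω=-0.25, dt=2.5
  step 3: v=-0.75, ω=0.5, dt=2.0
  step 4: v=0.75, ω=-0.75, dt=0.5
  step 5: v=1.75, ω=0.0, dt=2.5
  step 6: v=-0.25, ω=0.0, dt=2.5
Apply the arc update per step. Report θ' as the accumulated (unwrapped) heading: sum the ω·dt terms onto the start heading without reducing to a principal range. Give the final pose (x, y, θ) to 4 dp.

(5.1072, -14.0839, -1.3326)

step 1: θ'=-1.3326 (R=7.0000) → pose (4.4591, -8.4634, -1.3326)
step 2: θ'=-1.9576 (R=-5.0000) → pose (4.2309, -11.5293, -1.9576)
step 3: θ'=-0.9576 (R=-1.5000) → pose (4.0684, -10.1002, -0.9576)
step 4: θ'=-1.3326 (R=-1.0000) → pose (4.2224, -10.4398, -1.3326)
step 5: θ'=-1.3326 (straight) → pose (5.2547, -14.6912, -1.3326)
step 6: θ'=-1.3326 (straight) → pose (5.1072, -14.0839, -1.3326)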